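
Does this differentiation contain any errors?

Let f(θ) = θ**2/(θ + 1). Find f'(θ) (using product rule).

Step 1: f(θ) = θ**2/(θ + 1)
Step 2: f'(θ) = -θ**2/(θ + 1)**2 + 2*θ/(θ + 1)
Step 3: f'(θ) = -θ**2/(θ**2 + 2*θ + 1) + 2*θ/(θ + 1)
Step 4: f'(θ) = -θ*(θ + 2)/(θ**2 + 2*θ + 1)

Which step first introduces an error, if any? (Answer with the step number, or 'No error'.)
Step 4

Step 4 is incorrect due to a sign flip.
The step shows: -θ*(θ + 2)/(θ**2 + 2*θ + 1)
The correct value should be: θ*(θ + 2)/(θ**2 + 2*θ + 1)

Explanation: The sign of the whole expression was flipped: the term θ*(θ + 2)/(θ**2 + 2*θ + 1) was incorrectly written as -θ*(θ + 2)/(θ**2 + 2*θ + 1)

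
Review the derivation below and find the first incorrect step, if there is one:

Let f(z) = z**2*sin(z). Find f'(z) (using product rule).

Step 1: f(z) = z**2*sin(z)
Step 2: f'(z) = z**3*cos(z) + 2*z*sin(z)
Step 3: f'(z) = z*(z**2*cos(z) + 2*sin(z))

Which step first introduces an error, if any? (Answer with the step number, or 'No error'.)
Step 2

Step 2 is incorrect due to a wrong exponent.
The step shows: z**3*cos(z) + 2*z*sin(z)
The correct value should be: z**2*cos(z) + 2*z*sin(z)

Explanation: The exponent 2 on z was incorrectly written as 3: the term z**2*cos(z) was incorrectly written as z**3*cos(z)
The later steps are derived from this incorrect expression, so the error originates in Step 2.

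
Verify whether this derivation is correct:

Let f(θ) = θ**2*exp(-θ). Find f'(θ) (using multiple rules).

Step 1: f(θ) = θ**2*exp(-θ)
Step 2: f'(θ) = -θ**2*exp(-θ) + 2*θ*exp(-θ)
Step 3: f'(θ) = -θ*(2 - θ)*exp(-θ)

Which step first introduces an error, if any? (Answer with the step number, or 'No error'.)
Step 3

Step 3 is incorrect due to a sign flip.
The step shows: -θ*(2 - θ)*exp(-θ)
The correct value should be: θ*(2 - θ)*exp(-θ)

Explanation: The sign of the whole expression was flipped: the term θ*(2 - θ)*exp(-θ) was incorrectly written as -θ*(2 - θ)*exp(-θ)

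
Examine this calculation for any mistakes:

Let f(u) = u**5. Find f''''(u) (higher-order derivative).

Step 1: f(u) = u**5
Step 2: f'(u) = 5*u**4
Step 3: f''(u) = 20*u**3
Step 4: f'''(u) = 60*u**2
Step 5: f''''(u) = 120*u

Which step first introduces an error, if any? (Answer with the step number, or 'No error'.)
No error

All steps in this derivation are correct.
The final answer f''''(u) = 120*u is valid.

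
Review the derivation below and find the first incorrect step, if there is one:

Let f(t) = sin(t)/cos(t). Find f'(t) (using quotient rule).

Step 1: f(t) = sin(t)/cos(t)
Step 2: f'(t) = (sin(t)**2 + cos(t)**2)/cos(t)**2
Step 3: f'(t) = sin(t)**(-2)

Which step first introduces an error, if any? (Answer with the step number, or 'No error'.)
Step 3

Step 3 is incorrect due to a wrong trig function.
The step shows: sin(t)**(-2)
The correct value should be: cos(t)**(-2)

Explanation: cos(t) was incorrectly written as sin(t): the term cos(t)**(-2) was incorrectly written as sin(t)**(-2)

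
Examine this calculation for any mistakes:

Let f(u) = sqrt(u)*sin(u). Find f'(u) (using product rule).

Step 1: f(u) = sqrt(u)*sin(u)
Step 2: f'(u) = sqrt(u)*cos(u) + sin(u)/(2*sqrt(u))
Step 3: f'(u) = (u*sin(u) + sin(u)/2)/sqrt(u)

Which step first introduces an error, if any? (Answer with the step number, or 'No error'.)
Step 3

Step 3 is incorrect due to a wrong trig function.
The step shows: (u*sin(u) + sin(u)/2)/sqrt(u)
The correct value should be: (u*cos(u) + sin(u)/2)/sqrt(u)

Explanation: cos(u) was incorrectly written as sin(u): the term (u*cos(u) + sin(u)/2)/sqrt(u) was incorrectly written as (u*sin(u) + sin(u)/2)/sqrt(u)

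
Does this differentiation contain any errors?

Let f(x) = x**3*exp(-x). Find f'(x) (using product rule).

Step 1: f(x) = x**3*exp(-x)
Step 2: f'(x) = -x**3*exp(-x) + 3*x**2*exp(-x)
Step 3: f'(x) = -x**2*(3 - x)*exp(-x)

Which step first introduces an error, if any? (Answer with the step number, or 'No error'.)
Step 3

Step 3 is incorrect due to a sign flip.
The step shows: -x**2*(3 - x)*exp(-x)
The correct value should be: x**2*(3 - x)*exp(-x)

Explanation: The sign of the whole expression was flipped: the term x**2*(3 - x)*exp(-x) was incorrectly written as -x**2*(3 - x)*exp(-x)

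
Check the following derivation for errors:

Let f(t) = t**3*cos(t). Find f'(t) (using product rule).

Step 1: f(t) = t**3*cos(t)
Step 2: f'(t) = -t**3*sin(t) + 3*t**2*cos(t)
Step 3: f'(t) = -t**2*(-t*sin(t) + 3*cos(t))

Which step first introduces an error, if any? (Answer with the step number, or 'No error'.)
Step 3

Step 3 is incorrect due to a sign flip.
The step shows: -t**2*(-t*sin(t) + 3*cos(t))
The correct value should be: t**2*(-t*sin(t) + 3*cos(t))

Explanation: The sign of the whole expression was flipped: the term t**2*(-t*sin(t) + 3*cos(t)) was incorrectly written as -t**2*(-t*sin(t) + 3*cos(t))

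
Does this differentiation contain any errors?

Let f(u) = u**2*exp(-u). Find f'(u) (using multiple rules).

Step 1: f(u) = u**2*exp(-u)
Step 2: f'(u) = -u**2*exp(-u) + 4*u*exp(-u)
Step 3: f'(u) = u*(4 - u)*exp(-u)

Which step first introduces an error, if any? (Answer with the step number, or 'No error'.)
Step 2

Step 2 is incorrect due to a wrong coefficient.
The step shows: -u**2*exp(-u) + 4*u*exp(-u)
The correct value should be: -u**2*exp(-u) + 2*u*exp(-u)

Explanation: The coefficient 2 was incorrectly written as 4: the term 2*u*exp(-u) was incorrectly written as 4*u*exp(-u)
The later steps are derived from this incorrect expression, so the error originates in Step 2.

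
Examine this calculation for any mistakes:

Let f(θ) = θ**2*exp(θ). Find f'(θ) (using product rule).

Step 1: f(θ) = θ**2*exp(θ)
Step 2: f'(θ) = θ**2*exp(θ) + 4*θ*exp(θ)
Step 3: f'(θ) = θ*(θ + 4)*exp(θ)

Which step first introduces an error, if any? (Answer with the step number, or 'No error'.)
Step 2

Step 2 is incorrect due to a wrong coefficient.
The step shows: θ**2*exp(θ) + 4*θ*exp(θ)
The correct value should be: θ**2*exp(θ) + 2*θ*exp(θ)

Explanation: The coefficient 2 was incorrectly written as 4: the term 2*θ*exp(θ) was incorrectly written as 4*θ*exp(θ)
The later steps are derived from this incorrect expression, so the error originates in Step 2.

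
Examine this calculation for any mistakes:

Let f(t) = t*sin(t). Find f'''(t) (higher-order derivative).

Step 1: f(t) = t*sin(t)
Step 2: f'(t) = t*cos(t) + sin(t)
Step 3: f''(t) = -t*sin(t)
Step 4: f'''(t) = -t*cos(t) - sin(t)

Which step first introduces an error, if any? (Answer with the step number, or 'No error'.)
Step 3

Step 3 is incorrect due to a dropped term.
The step shows: -t*sin(t)
The correct value should be: -t*sin(t) + 2*cos(t)

Explanation: A term was dropped: the term 2*cos(t) was incorrectly omitted
The later steps are derived from this incorrect expression, so the error originates in Step 3.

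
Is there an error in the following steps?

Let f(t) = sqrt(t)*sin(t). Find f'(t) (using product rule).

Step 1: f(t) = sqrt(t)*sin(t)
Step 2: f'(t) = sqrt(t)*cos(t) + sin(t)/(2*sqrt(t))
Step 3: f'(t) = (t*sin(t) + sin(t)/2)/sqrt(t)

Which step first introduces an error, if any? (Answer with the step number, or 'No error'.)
Step 3

Step 3 is incorrect due to a wrong trig function.
The step shows: (t*sin(t) + sin(t)/2)/sqrt(t)
The correct value should be: (t*cos(t) + sin(t)/2)/sqrt(t)

Explanation: cos(t) was incorrectly written as sin(t): the term (t*cos(t) + sin(t)/2)/sqrt(t) was incorrectly written as (t*sin(t) + sin(t)/2)/sqrt(t)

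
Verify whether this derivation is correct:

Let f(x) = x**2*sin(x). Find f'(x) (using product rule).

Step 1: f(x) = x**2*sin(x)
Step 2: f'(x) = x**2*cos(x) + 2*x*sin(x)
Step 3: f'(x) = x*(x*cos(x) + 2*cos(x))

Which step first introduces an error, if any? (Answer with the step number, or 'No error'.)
Step 3

Step 3 is incorrect due to a wrong trig function.
The step shows: x*(x*cos(x) + 2*cos(x))
The correct value should be: x*(x*cos(x) + 2*sin(x))

Explanation: sin(x) was incorrectly written as cos(x): the term x*(x*cos(x) + 2*sin(x)) was incorrectly written as x*(x*cos(x) + 2*cos(x))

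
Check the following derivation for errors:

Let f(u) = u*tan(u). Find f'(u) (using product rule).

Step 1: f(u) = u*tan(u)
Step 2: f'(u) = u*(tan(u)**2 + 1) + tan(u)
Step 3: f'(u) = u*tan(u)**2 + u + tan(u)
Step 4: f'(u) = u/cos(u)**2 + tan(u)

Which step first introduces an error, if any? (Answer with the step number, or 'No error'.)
No error

All steps in this derivation are correct.
The final answer f'(u) = u/cos(u)**2 + tan(u) is valid.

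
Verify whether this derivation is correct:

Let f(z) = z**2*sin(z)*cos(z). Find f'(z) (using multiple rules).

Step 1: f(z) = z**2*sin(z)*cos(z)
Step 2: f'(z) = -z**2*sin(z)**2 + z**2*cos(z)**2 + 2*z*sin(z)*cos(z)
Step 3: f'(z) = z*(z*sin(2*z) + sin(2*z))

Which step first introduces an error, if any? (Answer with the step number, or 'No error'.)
Step 3

Step 3 is incorrect due to a wrong trig function.
The step shows: z*(z*sin(2*z) + sin(2*z))
The correct value should be: z*(z*cos(2*z) + sin(2*z))

Explanation: cos(2*z) was incorrectly written as sin(2*z): the term z*(z*cos(2*z) + sin(2*z)) was incorrectly written as z*(z*sin(2*z) + sin(2*z))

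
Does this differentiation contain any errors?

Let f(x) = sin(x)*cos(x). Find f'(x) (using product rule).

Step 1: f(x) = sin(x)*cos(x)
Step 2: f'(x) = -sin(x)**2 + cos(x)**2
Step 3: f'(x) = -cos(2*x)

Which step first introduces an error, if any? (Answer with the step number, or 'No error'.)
Step 3

Step 3 is incorrect due to a sign flip.
The step shows: -cos(2*x)
The correct value should be: cos(2*x)

Explanation: The sign of the whole expression was flipped: the term cos(2*x) was incorrectly written as -cos(2*x)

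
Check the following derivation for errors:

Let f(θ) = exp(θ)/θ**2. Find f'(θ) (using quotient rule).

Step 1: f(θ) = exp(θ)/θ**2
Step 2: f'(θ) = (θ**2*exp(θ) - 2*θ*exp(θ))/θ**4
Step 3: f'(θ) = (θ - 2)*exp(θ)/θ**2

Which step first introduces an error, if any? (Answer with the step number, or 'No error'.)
Step 3

Step 3 is incorrect due to a wrong exponent.
The step shows: (θ - 2)*exp(θ)/θ**2
The correct value should be: (θ - 2)*exp(θ)/θ**3

Explanation: The exponent -3 on θ was incorrectly written as -2: the term (θ - 2)*exp(θ)/θ**3 was incorrectly written as (θ - 2)*exp(θ)/θ**2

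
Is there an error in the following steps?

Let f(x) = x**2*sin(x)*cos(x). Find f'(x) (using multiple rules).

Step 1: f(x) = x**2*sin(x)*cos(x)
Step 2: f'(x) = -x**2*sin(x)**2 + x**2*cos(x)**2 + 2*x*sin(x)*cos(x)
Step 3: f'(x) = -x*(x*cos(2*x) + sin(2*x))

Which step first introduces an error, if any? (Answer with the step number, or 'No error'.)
Step 3

Step 3 is incorrect due to a sign flip.
The step shows: -x*(x*cos(2*x) + sin(2*x))
The correct value should be: x*(x*cos(2*x) + sin(2*x))

Explanation: The sign of the whole expression was flipped: the term x*(x*cos(2*x) + sin(2*x)) was incorrectly written as -x*(x*cos(2*x) + sin(2*x))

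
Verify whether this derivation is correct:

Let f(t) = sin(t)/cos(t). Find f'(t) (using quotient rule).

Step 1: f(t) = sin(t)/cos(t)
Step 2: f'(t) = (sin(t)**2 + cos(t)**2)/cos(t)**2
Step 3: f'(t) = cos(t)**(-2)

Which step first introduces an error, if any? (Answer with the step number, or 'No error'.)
No error

All steps in this derivation are correct.
The final answer f'(t) = cos(t)**(-2) is valid.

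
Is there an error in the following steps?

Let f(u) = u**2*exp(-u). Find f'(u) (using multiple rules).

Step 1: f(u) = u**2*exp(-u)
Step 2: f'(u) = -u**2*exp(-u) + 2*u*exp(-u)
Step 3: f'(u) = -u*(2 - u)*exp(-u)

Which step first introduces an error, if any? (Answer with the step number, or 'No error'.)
Step 3

Step 3 is incorrect due to a sign flip.
The step shows: -u*(2 - u)*exp(-u)
The correct value should be: u*(2 - u)*exp(-u)

Explanation: The sign of the whole expression was flipped: the term u*(2 - u)*exp(-u) was incorrectly written as -u*(2 - u)*exp(-u)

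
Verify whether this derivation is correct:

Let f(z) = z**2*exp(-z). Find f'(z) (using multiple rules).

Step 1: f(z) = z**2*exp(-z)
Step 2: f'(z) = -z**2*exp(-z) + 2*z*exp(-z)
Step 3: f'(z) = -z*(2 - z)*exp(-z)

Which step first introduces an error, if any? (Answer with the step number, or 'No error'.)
Step 3

Step 3 is incorrect due to a sign flip.
The step shows: -z*(2 - z)*exp(-z)
The correct value should be: z*(2 - z)*exp(-z)

Explanation: The sign of the whole expression was flipped: the term z*(2 - z)*exp(-z) was incorrectly written as -z*(2 - z)*exp(-z)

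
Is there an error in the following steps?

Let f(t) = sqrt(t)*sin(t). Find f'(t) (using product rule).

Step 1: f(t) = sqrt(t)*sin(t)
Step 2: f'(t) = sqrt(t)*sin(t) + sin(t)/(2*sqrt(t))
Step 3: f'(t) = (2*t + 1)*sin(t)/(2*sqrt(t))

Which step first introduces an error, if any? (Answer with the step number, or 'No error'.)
Step 2

Step 2 is incorrect due to a wrong trig function.
The step shows: sqrt(t)*sin(t) + sin(t)/(2*sqrt(t))
The correct value should be: sqrt(t)*cos(t) + sin(t)/(2*sqrt(t))

Explanation: cos(t) was incorrectly written as sin(t): the term sqrt(t)*cos(t) was incorrectly written as sqrt(t)*sin(t)
The later steps are derived from this incorrect expression, so the error originates in Step 2.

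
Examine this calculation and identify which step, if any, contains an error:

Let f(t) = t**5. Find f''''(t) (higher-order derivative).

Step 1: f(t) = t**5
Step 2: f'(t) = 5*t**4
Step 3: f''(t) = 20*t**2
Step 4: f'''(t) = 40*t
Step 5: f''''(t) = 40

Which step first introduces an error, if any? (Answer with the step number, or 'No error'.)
Step 3

Step 3 is incorrect due to a wrong exponent.
The step shows: 20*t**2
The correct value should be: 20*t**3

Explanation: The exponent 3 on t was incorrectly written as 2: the term 20*t**3 was incorrectly written as 20*t**2
The later steps are derived from this incorrect expression, so the error originates in Step 3.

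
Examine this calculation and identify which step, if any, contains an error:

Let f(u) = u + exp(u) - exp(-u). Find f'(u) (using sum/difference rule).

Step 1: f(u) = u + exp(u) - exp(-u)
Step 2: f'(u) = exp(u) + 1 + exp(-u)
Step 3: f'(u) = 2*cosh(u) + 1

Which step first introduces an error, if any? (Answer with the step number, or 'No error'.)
No error

All steps in this derivation are correct.
The final answer f'(u) = 2*cosh(u) + 1 is valid.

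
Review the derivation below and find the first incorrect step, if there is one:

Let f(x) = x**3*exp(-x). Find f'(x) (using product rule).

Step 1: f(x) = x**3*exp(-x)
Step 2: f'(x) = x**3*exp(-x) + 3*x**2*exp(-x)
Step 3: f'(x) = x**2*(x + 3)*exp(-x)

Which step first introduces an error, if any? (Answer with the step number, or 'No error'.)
Step 2

Step 2 is incorrect due to a sign flip.
The step shows: x**3*exp(-x) + 3*x**2*exp(-x)
The correct value should be: -x**3*exp(-x) + 3*x**2*exp(-x)

Explanation: The sign of one term was flipped: the term -x**3*exp(-x) was incorrectly written as x**3*exp(-x)
The later steps are derived from this incorrect expression, so the error originates in Step 2.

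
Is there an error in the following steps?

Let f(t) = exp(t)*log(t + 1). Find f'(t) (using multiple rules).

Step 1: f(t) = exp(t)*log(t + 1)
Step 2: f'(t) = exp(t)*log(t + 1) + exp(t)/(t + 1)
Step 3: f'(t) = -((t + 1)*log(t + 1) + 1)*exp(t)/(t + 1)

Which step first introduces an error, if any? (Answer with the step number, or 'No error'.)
Step 3

Step 3 is incorrect due to a sign flip.
The step shows: -((t + 1)*log(t + 1) + 1)*exp(t)/(t + 1)
The correct value should be: ((t + 1)*log(t + 1) + 1)*exp(t)/(t + 1)

Explanation: The sign of the whole expression was flipped: the term ((t + 1)*log(t + 1) + 1)*exp(t)/(t + 1) was incorrectly written as -((t + 1)*log(t + 1) + 1)*exp(t)/(t + 1)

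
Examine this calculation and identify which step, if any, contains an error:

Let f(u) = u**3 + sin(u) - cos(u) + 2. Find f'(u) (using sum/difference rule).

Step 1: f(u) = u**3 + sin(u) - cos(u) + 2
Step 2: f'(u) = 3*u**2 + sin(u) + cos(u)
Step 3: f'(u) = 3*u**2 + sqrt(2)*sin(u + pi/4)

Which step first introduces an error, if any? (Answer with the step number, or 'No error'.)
No error

All steps in this derivation are correct.
The final answer f'(u) = 3*u**2 + sqrt(2)*sin(u + pi/4) is valid.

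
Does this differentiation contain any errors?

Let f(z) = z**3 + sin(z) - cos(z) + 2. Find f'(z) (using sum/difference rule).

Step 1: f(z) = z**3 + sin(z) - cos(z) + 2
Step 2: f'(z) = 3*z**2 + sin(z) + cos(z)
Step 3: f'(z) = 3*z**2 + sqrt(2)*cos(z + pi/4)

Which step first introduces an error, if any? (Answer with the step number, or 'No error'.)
Step 3

Step 3 is incorrect due to a wrong trig function.
The step shows: 3*z**2 + sqrt(2)*cos(z + pi/4)
The correct value should be: 3*z**2 + sqrt(2)*sin(z + pi/4)

Explanation: sin(z + pi/4) was incorrectly written as cos(z + pi/4): the term sqrt(2)*sin(z + pi/4) was incorrectly written as sqrt(2)*cos(z + pi/4)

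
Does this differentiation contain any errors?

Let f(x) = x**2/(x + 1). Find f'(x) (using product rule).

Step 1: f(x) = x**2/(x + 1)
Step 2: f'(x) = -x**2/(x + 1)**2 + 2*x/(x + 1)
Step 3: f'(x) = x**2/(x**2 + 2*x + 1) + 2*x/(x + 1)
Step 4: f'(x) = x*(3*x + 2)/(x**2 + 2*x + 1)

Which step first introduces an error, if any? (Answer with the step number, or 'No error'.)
Step 3

Step 3 is incorrect due to a sign flip.
The step shows: x**2/(x**2 + 2*x + 1) + 2*x/(x + 1)
The correct value should be: -x**2/(x**2 + 2*x + 1) + 2*x/(x + 1)

Explanation: The sign of one term was flipped: the term -x**2/(x**2 + 2*x + 1) was incorrectly written as x**2/(x**2 + 2*x + 1)
The later steps are derived from this incorrect expression, so the error originates in Step 3.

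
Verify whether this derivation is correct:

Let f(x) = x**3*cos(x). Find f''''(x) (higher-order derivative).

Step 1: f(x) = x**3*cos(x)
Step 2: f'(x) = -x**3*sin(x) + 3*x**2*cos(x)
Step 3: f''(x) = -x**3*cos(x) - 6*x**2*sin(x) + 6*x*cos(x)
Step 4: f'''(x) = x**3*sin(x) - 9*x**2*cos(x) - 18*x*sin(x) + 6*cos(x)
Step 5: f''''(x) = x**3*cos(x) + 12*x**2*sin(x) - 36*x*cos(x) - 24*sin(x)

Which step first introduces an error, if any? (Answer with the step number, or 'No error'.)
No error

All steps in this derivation are correct.
The final answer f''''(x) = x**3*cos(x) + 12*x**2*sin(x) - 36*x*cos(x) - 24*sin(x) is valid.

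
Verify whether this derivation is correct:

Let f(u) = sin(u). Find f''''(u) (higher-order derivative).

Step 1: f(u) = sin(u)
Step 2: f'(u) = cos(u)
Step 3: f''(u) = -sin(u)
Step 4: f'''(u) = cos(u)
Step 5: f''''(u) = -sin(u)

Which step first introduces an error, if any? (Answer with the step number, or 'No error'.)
Step 4

Step 4 is incorrect due to a sign flip.
The step shows: cos(u)
The correct value should be: -cos(u)

Explanation: The sign of the whole expression was flipped: the term -cos(u) was incorrectly written as cos(u)
The later steps are derived from this incorrect expression, so the error originates in Step 4.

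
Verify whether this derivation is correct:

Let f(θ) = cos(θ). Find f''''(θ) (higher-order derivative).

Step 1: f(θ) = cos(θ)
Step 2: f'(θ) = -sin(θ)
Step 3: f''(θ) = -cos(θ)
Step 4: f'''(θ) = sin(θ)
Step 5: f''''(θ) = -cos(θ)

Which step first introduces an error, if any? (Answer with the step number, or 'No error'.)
Step 5

Step 5 is incorrect due to a sign flip.
The step shows: -cos(θ)
The correct value should be: cos(θ)

Explanation: The sign of the whole expression was flipped: the term cos(θ) was incorrectly written as -cos(θ)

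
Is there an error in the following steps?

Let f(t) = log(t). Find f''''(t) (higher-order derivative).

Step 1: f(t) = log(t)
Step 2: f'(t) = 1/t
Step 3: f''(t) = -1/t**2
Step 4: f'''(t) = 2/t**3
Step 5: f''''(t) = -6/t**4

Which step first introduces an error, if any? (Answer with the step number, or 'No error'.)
No error

All steps in this derivation are correct.
The final answer f''''(t) = -6/t**4 is valid.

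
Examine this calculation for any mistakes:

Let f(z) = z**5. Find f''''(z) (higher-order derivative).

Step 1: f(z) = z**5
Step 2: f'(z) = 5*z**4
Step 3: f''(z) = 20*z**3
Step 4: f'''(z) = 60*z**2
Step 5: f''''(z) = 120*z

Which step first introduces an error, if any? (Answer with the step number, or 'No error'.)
No error

All steps in this derivation are correct.
The final answer f''''(z) = 120*z is valid.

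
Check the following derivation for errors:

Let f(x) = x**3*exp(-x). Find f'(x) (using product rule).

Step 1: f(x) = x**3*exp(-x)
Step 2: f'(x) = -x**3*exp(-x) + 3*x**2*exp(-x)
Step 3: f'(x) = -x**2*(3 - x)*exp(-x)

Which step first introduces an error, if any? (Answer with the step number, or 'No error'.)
Step 3

Step 3 is incorrect due to a sign flip.
The step shows: -x**2*(3 - x)*exp(-x)
The correct value should be: x**2*(3 - x)*exp(-x)

Explanation: The sign of the whole expression was flipped: the term x**2*(3 - x)*exp(-x) was incorrectly written as -x**2*(3 - x)*exp(-x)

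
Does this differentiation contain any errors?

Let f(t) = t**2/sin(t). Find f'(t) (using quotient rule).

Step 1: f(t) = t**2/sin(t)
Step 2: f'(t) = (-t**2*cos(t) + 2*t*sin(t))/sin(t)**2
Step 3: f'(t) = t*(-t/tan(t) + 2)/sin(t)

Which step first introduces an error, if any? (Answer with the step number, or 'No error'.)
No error

All steps in this derivation are correct.
The final answer f'(t) = t*(-t/tan(t) + 2)/sin(t) is valid.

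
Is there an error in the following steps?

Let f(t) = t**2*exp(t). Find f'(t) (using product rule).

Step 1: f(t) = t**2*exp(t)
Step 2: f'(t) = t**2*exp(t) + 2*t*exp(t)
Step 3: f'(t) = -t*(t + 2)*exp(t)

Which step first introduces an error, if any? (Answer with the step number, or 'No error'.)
Step 3

Step 3 is incorrect due to a sign flip.
The step shows: -t*(t + 2)*exp(t)
The correct value should be: t*(t + 2)*exp(t)

Explanation: The sign of the whole expression was flipped: the term t*(t + 2)*exp(t) was incorrectly written as -t*(t + 2)*exp(t)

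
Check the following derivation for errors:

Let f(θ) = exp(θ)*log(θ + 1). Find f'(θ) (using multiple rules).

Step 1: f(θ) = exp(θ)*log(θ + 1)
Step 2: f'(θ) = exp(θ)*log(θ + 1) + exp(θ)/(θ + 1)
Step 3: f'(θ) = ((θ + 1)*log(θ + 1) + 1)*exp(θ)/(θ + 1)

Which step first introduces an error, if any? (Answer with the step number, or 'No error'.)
No error

All steps in this derivation are correct.
The final answer f'(θ) = ((θ + 1)*log(θ + 1) + 1)*exp(θ)/(θ + 1) is valid.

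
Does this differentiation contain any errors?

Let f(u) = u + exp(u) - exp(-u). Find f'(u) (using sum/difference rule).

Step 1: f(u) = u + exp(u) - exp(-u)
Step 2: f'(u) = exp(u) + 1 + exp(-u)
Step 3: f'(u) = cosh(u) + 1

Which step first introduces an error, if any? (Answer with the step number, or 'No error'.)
Step 3

Step 3 is incorrect due to a wrong coefficient.
The step shows: cosh(u) + 1
The correct value should be: 2*cosh(u) + 1

Explanation: The coefficient 2 was incorrectly written as 1: the term 2*cosh(u) was incorrectly written as cosh(u)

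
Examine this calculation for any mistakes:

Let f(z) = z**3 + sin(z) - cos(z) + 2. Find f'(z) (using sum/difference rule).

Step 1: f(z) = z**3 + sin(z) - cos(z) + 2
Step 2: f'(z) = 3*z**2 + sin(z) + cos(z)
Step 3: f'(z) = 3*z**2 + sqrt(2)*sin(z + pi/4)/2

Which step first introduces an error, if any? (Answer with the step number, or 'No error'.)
Step 3

Step 3 is incorrect due to a wrong exponent.
The step shows: 3*z**2 + sqrt(2)*sin(z + pi/4)/2
The correct value should be: 3*z**2 + sqrt(2)*sin(z + pi/4)

Explanation: The exponent 1/2 on 2 was incorrectly written as -1/2: the term sqrt(2)*sin(z + pi/4) was incorrectly written as sqrt(2)*sin(z + pi/4)/2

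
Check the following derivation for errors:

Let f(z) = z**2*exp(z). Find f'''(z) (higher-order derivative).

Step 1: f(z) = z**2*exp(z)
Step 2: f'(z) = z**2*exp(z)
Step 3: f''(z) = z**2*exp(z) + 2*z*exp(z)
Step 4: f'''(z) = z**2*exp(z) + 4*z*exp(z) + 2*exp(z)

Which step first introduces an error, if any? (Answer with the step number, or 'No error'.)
Step 2

Step 2 is incorrect due to a dropped term.
The step shows: z**2*exp(z)
The correct value should be: z**2*exp(z) + 2*z*exp(z)

Explanation: A term was dropped: the term 2*z*exp(z) was incorrectly omitted
The later steps are derived from this incorrect expression, so the error originates in Step 2.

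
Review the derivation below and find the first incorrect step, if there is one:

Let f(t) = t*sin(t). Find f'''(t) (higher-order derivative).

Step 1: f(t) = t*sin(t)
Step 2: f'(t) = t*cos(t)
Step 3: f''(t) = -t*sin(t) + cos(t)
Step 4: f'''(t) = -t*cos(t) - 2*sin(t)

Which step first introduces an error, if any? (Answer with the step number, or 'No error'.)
Step 2

Step 2 is incorrect due to a dropped term.
The step shows: t*cos(t)
The correct value should be: t*cos(t) + sin(t)

Explanation: A term was dropped: the term sin(t) was incorrectly omitted
The later steps are derived from this incorrect expression, so the error originates in Step 2.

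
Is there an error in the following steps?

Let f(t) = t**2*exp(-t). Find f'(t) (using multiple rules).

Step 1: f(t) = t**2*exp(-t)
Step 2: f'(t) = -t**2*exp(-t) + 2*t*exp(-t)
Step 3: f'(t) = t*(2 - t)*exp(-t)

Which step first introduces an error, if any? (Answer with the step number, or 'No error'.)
No error

All steps in this derivation are correct.
The final answer f'(t) = t*(2 - t)*exp(-t) is valid.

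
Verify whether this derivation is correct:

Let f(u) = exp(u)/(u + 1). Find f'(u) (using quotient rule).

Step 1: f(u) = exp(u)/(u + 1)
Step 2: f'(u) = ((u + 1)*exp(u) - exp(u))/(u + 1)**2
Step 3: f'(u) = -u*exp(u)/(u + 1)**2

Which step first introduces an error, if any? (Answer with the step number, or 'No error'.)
Step 3

Step 3 is incorrect due to a sign flip.
The step shows: -u*exp(u)/(u + 1)**2
The correct value should be: u*exp(u)/(u + 1)**2

Explanation: The sign of the whole expression was flipped: the term u*exp(u)/(u + 1)**2 was incorrectly written as -u*exp(u)/(u + 1)**2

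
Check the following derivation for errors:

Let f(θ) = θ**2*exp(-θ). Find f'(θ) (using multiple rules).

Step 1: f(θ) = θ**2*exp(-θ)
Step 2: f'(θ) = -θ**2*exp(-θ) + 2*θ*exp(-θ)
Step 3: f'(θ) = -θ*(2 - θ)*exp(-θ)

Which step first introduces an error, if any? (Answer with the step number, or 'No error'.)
Step 3

Step 3 is incorrect due to a sign flip.
The step shows: -θ*(2 - θ)*exp(-θ)
The correct value should be: θ*(2 - θ)*exp(-θ)

Explanation: The sign of the whole expression was flipped: the term θ*(2 - θ)*exp(-θ) was incorrectly written as -θ*(2 - θ)*exp(-θ)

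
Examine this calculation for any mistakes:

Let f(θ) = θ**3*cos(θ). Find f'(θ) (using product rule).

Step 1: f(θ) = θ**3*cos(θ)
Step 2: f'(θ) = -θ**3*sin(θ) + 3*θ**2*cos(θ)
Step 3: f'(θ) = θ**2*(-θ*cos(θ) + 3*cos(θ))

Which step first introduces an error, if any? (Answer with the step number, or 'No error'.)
Step 3

Step 3 is incorrect due to a wrong trig function.
The step shows: θ**2*(-θ*cos(θ) + 3*cos(θ))
The correct value should be: θ**2*(-θ*sin(θ) + 3*cos(θ))

Explanation: sin(θ) was incorrectly written as cos(θ): the term θ**2*(-θ*sin(θ) + 3*cos(θ)) was incorrectly written as θ**2*(-θ*cos(θ) + 3*cos(θ))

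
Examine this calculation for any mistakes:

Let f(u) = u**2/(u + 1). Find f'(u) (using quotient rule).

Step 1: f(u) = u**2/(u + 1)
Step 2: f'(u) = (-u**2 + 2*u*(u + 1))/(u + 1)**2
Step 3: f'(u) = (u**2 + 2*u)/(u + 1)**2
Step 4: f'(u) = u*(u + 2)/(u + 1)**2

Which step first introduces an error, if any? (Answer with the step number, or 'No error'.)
No error

All steps in this derivation are correct.
The final answer f'(u) = u*(u + 2)/(u + 1)**2 is valid.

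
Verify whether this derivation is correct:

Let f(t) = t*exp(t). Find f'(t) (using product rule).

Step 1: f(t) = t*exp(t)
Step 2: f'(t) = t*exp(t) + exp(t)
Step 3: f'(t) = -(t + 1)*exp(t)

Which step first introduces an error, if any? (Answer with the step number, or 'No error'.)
Step 3

Step 3 is incorrect due to a sign flip.
The step shows: -(t + 1)*exp(t)
The correct value should be: (t + 1)*exp(t)

Explanation: The sign of the whole expression was flipped: the term (t + 1)*exp(t) was incorrectly written as -(t + 1)*exp(t)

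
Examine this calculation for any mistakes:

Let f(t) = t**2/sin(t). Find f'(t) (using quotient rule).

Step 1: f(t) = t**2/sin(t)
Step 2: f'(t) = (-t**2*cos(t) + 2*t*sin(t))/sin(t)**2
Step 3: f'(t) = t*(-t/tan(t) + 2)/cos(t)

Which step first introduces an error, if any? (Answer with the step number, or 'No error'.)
Step 3

Step 3 is incorrect due to a wrong trig function.
The step shows: t*(-t/tan(t) + 2)/cos(t)
The correct value should be: t*(-t/tan(t) + 2)/sin(t)

Explanation: sin(t) was incorrectly written as cos(t): the term t*(-t/tan(t) + 2)/sin(t) was incorrectly written as t*(-t/tan(t) + 2)/cos(t)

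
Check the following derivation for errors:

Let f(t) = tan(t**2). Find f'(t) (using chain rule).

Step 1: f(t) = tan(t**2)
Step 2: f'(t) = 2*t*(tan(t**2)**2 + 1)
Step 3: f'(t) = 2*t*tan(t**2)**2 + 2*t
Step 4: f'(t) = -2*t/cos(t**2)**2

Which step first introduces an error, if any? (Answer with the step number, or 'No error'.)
Step 4

Step 4 is incorrect due to a sign flip.
The step shows: -2*t/cos(t**2)**2
The correct value should be: 2*t/cos(t**2)**2

Explanation: The sign of the whole expression was flipped: the term 2*t/cos(t**2)**2 was incorrectly written as -2*t/cos(t**2)**2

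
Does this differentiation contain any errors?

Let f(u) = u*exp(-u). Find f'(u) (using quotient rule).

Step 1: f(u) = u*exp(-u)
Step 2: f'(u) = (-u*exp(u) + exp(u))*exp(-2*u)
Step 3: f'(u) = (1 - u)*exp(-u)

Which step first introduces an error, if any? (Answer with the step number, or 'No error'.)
No error

All steps in this derivation are correct.
The final answer f'(u) = (1 - u)*exp(-u) is valid.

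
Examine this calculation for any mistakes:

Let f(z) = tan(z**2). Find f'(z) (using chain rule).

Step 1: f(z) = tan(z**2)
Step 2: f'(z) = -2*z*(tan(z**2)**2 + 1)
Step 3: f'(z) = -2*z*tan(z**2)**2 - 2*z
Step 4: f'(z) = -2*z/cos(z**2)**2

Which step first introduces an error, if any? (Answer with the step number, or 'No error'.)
Step 2

Step 2 is incorrect due to a sign flip.
The step shows: -2*z*(tan(z**2)**2 + 1)
The correct value should be: 2*z*(tan(z**2)**2 + 1)

Explanation: The sign of the whole expression was flipped: the term 2*z*(tan(z**2)**2 + 1) was incorrectly written as -2*z*(tan(z**2)**2 + 1)
The later steps are derived from this incorrect expression, so the error originates in Step 2.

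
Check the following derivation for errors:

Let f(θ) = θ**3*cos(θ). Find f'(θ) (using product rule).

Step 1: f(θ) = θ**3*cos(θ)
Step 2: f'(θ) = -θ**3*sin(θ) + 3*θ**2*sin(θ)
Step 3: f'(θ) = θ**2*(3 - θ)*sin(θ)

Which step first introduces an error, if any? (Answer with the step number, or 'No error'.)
Step 2

Step 2 is incorrect due to a wrong trig function.
The step shows: -θ**3*sin(θ) + 3*θ**2*sin(θ)
The correct value should be: -θ**3*sin(θ) + 3*θ**2*cos(θ)

Explanation: cos(θ) was incorrectly written as sin(θ): the term 3*θ**2*cos(θ) was incorrectly written as 3*θ**2*sin(θ)
The later steps are derived from this incorrect expression, so the error originates in Step 2.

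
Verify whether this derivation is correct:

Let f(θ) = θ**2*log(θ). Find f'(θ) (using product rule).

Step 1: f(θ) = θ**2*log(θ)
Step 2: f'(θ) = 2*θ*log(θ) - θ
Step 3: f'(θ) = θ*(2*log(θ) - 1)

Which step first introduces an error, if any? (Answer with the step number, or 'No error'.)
Step 2

Step 2 is incorrect due to a sign flip.
The step shows: 2*θ*log(θ) - θ
The correct value should be: 2*θ*log(θ) + θ

Explanation: The sign of one term was flipped: the term θ was incorrectly written as -θ
The later steps are derived from this incorrect expression, so the error originates in Step 2.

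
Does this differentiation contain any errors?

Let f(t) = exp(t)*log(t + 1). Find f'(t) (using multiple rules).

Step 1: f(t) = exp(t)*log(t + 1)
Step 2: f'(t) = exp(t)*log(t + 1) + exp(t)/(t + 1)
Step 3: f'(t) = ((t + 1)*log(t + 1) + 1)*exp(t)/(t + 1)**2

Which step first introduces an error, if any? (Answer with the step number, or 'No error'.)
Step 3

Step 3 is incorrect due to a wrong exponent.
The step shows: ((t + 1)*log(t + 1) + 1)*exp(t)/(t + 1)**2
The correct value should be: ((t + 1)*log(t + 1) + 1)*exp(t)/(t + 1)

Explanation: The exponent -1 on t + 1 was incorrectly written as -2: the term ((t + 1)*log(t + 1) + 1)*exp(t)/(t + 1) was incorrectly written as ((t + 1)*log(t + 1) + 1)*exp(t)/(t + 1)**2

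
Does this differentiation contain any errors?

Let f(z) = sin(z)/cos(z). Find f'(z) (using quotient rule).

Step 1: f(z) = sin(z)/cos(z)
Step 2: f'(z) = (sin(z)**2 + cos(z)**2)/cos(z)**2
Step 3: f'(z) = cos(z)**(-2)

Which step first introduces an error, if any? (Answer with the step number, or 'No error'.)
No error

All steps in this derivation are correct.
The final answer f'(z) = cos(z)**(-2) is valid.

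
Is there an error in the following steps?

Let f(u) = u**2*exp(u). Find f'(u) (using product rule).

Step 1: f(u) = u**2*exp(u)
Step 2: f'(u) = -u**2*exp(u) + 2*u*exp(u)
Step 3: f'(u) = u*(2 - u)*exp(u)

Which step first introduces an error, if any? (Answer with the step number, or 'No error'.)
Step 2

Step 2 is incorrect due to a sign flip.
The step shows: -u**2*exp(u) + 2*u*exp(u)
The correct value should be: u**2*exp(u) + 2*u*exp(u)

Explanation: The sign of one term was flipped: the term u**2*exp(u) was incorrectly written as -u**2*exp(u)
The later steps are derived from this incorrect expression, so the error originates in Step 2.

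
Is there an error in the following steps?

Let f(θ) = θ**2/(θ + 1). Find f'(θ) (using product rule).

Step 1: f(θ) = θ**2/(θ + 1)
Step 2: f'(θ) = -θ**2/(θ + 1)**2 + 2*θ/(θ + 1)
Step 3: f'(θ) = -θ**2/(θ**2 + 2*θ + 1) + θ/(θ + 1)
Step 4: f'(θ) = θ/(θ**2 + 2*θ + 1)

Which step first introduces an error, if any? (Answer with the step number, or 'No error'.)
Step 3

Step 3 is incorrect due to a wrong coefficient.
The step shows: -θ**2/(θ**2 + 2*θ + 1) + θ/(θ + 1)
The correct value should be: -θ**2/(θ**2 + 2*θ + 1) + 2*θ/(θ + 1)

Explanation: The coefficient 2 was incorrectly written as 1: the term 2*θ/(θ + 1) was incorrectly written as θ/(θ + 1)
The later steps are derived from this incorrect expression, so the error originates in Step 3.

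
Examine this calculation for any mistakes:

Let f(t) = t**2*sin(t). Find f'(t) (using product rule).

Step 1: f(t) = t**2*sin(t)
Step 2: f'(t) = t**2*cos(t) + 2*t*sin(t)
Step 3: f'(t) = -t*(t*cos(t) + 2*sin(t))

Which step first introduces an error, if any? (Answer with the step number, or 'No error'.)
Step 3

Step 3 is incorrect due to a sign flip.
The step shows: -t*(t*cos(t) + 2*sin(t))
The correct value should be: t*(t*cos(t) + 2*sin(t))

Explanation: The sign of the whole expression was flipped: the term t*(t*cos(t) + 2*sin(t)) was incorrectly written as -t*(t*cos(t) + 2*sin(t))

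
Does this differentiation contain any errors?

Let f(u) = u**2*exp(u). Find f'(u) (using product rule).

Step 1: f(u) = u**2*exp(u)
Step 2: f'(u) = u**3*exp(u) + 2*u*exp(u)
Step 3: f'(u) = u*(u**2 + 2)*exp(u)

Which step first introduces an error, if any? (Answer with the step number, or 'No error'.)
Step 2

Step 2 is incorrect due to a wrong exponent.
The step shows: u**3*exp(u) + 2*u*exp(u)
The correct value should be: u**2*exp(u) + 2*u*exp(u)

Explanation: The exponent 2 on u was incorrectly written as 3: the term u**2*exp(u) was incorrectly written as u**3*exp(u)
The later steps are derived from this incorrect expression, so the error originates in Step 2.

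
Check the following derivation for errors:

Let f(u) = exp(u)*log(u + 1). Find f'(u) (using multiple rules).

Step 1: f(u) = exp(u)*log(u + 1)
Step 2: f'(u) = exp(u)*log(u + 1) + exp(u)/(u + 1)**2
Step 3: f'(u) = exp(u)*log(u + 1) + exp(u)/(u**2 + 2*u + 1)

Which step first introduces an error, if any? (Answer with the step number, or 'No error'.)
Step 2

Step 2 is incorrect due to a wrong exponent.
The step shows: exp(u)*log(u + 1) + exp(u)/(u + 1)**2
The correct value should be: exp(u)*log(u + 1) + exp(u)/(u + 1)

Explanation: The exponent -1 on u + 1 was incorrectly written as -2: the term exp(u)/(u + 1) was incorrectly written as exp(u)/(u + 1)**2
The later steps are derived from this incorrect expression, so the error originates in Step 2.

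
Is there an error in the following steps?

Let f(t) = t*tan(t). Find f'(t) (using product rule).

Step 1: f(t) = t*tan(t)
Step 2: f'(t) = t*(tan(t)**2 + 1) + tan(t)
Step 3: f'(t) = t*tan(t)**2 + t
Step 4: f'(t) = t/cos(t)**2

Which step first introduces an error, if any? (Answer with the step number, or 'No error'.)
Step 3

Step 3 is incorrect due to a dropped term.
The step shows: t*tan(t)**2 + t
The correct value should be: t*tan(t)**2 + t + tan(t)

Explanation: A term was dropped: the term tan(t) was incorrectly omitted
The later steps are derived from this incorrect expression, so the error originates in Step 3.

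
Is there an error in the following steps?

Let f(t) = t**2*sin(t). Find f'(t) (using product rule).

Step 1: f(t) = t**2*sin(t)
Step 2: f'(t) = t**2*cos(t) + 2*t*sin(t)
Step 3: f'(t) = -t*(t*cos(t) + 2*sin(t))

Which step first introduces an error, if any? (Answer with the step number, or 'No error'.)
Step 3

Step 3 is incorrect due to a sign flip.
The step shows: -t*(t*cos(t) + 2*sin(t))
The correct value should be: t*(t*cos(t) + 2*sin(t))

Explanation: The sign of the whole expression was flipped: the term t*(t*cos(t) + 2*sin(t)) was incorrectly written as -t*(t*cos(t) + 2*sin(t))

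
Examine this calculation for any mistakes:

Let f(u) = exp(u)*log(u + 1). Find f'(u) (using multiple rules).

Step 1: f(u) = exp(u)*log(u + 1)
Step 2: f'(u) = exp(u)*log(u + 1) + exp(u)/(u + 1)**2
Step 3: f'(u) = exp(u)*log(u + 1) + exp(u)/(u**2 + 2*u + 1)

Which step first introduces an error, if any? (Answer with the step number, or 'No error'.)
Step 2

Step 2 is incorrect due to a wrong exponent.
The step shows: exp(u)*log(u + 1) + exp(u)/(u + 1)**2
The correct value should be: exp(u)*log(u + 1) + exp(u)/(u + 1)

Explanation: The exponent -1 on u + 1 was incorrectly written as -2: the term exp(u)/(u + 1) was incorrectly written as exp(u)/(u + 1)**2
The later steps are derived from this incorrect expression, so the error originates in Step 2.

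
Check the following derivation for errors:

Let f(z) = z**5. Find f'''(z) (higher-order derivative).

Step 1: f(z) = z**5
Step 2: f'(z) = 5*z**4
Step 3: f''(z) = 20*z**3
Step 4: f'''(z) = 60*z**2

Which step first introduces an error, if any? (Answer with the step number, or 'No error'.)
No error

All steps in this derivation are correct.
The final answer f'''(z) = 60*z**2 is valid.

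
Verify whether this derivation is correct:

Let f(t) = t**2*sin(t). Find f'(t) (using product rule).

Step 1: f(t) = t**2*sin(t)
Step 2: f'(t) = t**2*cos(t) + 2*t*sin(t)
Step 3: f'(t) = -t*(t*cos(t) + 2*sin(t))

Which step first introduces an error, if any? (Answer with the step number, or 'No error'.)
Step 3

Step 3 is incorrect due to a sign flip.
The step shows: -t*(t*cos(t) + 2*sin(t))
The correct value should be: t*(t*cos(t) + 2*sin(t))

Explanation: The sign of the whole expression was flipped: the term t*(t*cos(t) + 2*sin(t)) was incorrectly written as -t*(t*cos(t) + 2*sin(t))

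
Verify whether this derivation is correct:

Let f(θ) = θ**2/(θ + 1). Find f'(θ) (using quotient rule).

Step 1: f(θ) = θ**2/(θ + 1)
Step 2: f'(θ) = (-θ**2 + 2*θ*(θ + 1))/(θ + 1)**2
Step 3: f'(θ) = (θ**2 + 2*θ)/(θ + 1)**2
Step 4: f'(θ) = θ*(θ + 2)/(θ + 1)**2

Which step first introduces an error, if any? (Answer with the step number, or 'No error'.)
No error

All steps in this derivation are correct.
The final answer f'(θ) = θ*(θ + 2)/(θ + 1)**2 is valid.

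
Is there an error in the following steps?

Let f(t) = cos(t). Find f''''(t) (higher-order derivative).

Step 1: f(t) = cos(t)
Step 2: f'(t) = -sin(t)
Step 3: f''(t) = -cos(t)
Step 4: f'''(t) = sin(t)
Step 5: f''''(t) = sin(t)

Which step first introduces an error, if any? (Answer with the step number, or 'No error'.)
Step 5

Step 5 is incorrect due to a wrong trig function.
The step shows: sin(t)
The correct value should be: cos(t)

Explanation: cos(t) was incorrectly written as sin(t): the term cos(t) was incorrectly written as sin(t)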